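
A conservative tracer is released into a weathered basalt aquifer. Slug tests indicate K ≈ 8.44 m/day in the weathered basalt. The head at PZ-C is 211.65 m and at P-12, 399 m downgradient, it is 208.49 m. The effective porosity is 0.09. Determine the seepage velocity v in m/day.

0.743

Hydraulic gradient i = (211.65 − 208.49) / 399 = 3.16 / 399 = 0.007920.
Darcy flux q = K · i = 8.440 × 0.007920 = 0.06684 m/day.
Seepage velocity v = q / n_e = 0.06684 / 0.09 = 0.7427 m/day.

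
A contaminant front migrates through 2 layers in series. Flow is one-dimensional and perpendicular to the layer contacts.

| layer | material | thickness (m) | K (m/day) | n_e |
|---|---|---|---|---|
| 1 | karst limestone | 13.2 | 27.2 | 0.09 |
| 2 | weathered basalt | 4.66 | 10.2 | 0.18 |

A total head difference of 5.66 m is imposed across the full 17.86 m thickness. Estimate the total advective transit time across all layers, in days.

0.337

With flow normal to the layers, continuity requires the same specific discharge q through every layer.
Σ(b_i/K_i) = 13.2/27.2 + 4.66/10.2 = 0.9422 d.
q = Δh / Σ(b_i/K_i) = 5.66 / 0.9422 = 6.007 m/day.
In each layer the seepage velocity is v_i = q/n_i, so the layer transit time is t_i = b_i·n_i / q:
  layer 1 (karst limestone): t_1 = 13.2 × 0.09 / 6.007 = 0.1978 d
  layer 2 (weathered basalt): t_2 = 4.66 × 0.18 / 6.007 = 0.1396 d
Total t = Σ t_i = 0.3374 days.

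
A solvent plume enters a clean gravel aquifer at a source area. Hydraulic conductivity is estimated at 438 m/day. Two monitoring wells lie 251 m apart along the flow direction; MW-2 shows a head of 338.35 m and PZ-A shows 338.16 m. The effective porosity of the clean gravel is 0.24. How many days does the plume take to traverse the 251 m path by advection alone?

Hydraulic gradient i = (338.35 − 338.16) / 251 = 0.19 / 251 = 0.0007570.
Darcy flux q = K · i = 438.0 × 0.0007570 = 0.3316 m/day.
Seepage velocity v = q / n_e = 0.3316 / 0.24 = 1.381 m/day.
Travel time t = L / v = 251 / 1.381 = 181.7 days.

182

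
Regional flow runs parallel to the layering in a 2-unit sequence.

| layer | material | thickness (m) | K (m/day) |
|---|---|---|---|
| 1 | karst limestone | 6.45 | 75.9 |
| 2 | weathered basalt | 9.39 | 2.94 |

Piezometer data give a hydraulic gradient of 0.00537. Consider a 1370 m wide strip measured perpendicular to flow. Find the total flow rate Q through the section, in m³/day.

3800

Flow is parallel to layering, so each bed carries its own Darcy discharge and the transmissivities add.
Σ(K_i·b_i) = 75.9×6.45 + 2.94×9.39 = 517.2 m²/day.
Hydraulic gradient i = 0.00537.
Q = Σ(K_i·b_i) · W · i = 517.2 × 1370 × 0.005370 = 3805 m³/day.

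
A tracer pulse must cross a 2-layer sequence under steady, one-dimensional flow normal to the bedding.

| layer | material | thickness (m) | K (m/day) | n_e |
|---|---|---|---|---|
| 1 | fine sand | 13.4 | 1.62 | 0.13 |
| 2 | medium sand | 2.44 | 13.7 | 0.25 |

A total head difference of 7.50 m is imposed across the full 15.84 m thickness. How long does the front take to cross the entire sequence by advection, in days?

With flow normal to the layers, continuity requires the same specific discharge q through every layer.
Σ(b_i/K_i) = 13.4/1.62 + 2.44/13.7 = 8.450 d.
q = Δh / Σ(b_i/K_i) = 7.50 / 8.450 = 0.8876 m/day.
In each layer the seepage velocity is v_i = q/n_i, so the layer transit time is t_i = b_i·n_i / q:
  layer 1 (fine sand): t_1 = 13.4 × 0.13 / 0.8876 = 1.963 d
  layer 2 (medium sand): t_2 = 2.44 × 0.25 / 0.8876 = 0.6872 d
Total t = Σ t_i = 2.650 days.

2.65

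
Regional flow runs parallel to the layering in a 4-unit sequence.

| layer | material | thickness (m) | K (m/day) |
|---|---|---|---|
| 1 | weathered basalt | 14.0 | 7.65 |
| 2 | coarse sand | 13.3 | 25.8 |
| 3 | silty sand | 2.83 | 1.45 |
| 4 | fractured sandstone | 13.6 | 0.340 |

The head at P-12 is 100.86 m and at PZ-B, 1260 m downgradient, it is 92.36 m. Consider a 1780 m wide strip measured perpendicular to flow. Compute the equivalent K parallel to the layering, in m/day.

Flow is parallel to layering, so each bed carries its own Darcy discharge and the transmissivities add.
Σ(K_i·b_i) = 7.65×14.0 + 25.8×13.3 + 1.45×2.83 + 0.340×13.6 = 459.0 m²/day.
Total thickness b = 43.73 m, so K_eq = Σ(K_i·b_i)/b = 10.50 m/day.

10.5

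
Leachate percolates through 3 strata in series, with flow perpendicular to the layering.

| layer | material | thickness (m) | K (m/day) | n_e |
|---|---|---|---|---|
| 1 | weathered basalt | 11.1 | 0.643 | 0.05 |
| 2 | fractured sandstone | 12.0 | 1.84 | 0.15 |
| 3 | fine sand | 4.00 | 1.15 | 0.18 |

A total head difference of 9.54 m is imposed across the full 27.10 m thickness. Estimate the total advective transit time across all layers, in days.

8.79

With flow normal to the layers, continuity requires the same specific discharge q through every layer.
Σ(b_i/K_i) = 11.1/0.643 + 12.0/1.84 + 4.00/1.15 = 27.26 d.
q = Δh / Σ(b_i/K_i) = 9.54 / 27.26 = 0.3499 m/day.
In each layer the seepage velocity is v_i = q/n_i, so the layer transit time is t_i = b_i·n_i / q:
  layer 1 (weathered basalt): t_1 = 11.1 × 0.05 / 0.3499 = 1.586 d
  layer 2 (fractured sandstone): t_2 = 12.0 × 0.15 / 0.3499 = 5.144 d
  layer 3 (fine sand): t_3 = 4.00 × 0.18 / 0.3499 = 2.058 d
Total t = Σ t_i = 8.788 days.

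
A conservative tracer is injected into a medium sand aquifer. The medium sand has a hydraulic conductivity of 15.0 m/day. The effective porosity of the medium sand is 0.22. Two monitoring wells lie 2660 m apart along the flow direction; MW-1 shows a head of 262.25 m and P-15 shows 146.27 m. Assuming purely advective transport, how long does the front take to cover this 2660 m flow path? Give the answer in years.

2.45

Hydraulic gradient i = (262.25 − 146.27) / 2660 = 115.98 / 2660 = 0.04360.
Darcy flux q = K · i = 15.00 × 0.04360 = 0.6540 m/day.
Seepage velocity v = q / n_e = 0.6540 / 0.22 = 2.973 m/day.
Travel time t = L / v = 2660 / 2.973 = 894.8 days = 2.450 years.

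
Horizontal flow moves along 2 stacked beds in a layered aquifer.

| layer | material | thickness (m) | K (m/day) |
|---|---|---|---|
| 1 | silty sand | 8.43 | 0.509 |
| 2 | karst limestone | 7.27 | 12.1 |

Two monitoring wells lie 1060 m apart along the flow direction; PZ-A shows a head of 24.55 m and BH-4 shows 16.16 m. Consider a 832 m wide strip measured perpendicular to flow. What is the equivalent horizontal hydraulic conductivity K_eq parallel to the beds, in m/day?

Flow is parallel to layering, so each bed carries its own Darcy discharge and the transmissivities add.
Σ(K_i·b_i) = 0.509×8.43 + 12.1×7.27 = 92.26 m²/day.
Total thickness b = 15.70 m, so K_eq = Σ(K_i·b_i)/b = 5.876 m/day.

5.88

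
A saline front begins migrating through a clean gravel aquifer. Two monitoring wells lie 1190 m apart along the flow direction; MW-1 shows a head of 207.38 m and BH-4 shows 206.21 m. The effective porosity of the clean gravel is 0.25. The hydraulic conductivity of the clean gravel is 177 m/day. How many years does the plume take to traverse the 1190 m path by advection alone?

4.68

Hydraulic gradient i = (207.38 − 206.21) / 1190 = 1.17 / 1190 = 0.0009832.
Darcy flux q = K · i = 177.0 × 0.0009832 = 0.1740 m/day.
Seepage velocity v = q / n_e = 0.1740 / 0.25 = 0.6961 m/day.
Travel time t = L / v = 1190 / 0.6961 = 1710 days = 4.680 years.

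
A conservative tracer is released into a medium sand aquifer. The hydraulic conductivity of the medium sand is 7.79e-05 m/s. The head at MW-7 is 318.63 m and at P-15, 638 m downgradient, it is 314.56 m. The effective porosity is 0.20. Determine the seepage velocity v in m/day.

Convert K: 7.79e-05 m/s × 86400 = 6.731 m/day.
Hydraulic gradient i = (318.63 − 314.56) / 638 = 4.07 / 638 = 0.006379.
Darcy flux q = K · i = 6.731 × 0.006379 = 0.04294 m/day.
Seepage velocity v = q / n_e = 0.04294 / 0.20 = 0.2147 m/day.

0.215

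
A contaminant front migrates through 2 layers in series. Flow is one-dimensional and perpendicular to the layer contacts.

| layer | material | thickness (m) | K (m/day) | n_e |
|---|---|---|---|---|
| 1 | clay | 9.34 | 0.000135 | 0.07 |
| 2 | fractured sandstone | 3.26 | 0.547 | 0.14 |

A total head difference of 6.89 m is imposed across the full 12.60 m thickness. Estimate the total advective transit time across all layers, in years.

With flow normal to the layers, continuity requires the same specific discharge q through every layer.
Σ(b_i/K_i) = 9.34/0.000135 + 3.26/0.547 = 69191 d.
q = Δh / Σ(b_i/K_i) = 6.89 / 69191 = 9.958e-05 m/day.
In each layer the seepage velocity is v_i = q/n_i, so the layer transit time is t_i = b_i·n_i / q:
  layer 1 (clay): t_1 = 9.34 × 0.07 / 9.958e-05 = 6566 d
  layer 2 (fractured sandstone): t_2 = 3.26 × 0.14 / 9.958e-05 = 4583 d
Total t = Σ t_i = 11149 days = 30.52 years.

30.5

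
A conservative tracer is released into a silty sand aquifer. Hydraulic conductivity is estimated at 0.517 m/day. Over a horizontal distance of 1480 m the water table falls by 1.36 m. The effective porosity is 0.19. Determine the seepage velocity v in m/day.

Hydraulic gradient i = Δh / L = 1.36 / 1480 = 0.0009189.
Darcy flux q = K · i = 0.5170 × 0.0009189 = 0.0004751 m/day.
Seepage velocity v = q / n_e = 0.0004751 / 0.19 = 0.002500 m/day.

0.00250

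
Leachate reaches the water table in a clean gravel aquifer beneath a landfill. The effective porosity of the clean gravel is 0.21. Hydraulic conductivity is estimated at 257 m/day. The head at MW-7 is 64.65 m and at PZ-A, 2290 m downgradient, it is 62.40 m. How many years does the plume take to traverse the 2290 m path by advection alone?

Hydraulic gradient i = (64.65 − 62.40) / 2290 = 2.25 / 2290 = 0.0009825.
Darcy flux q = K · i = 257.0 × 0.0009825 = 0.2525 m/day.
Seepage velocity v = q / n_e = 0.2525 / 0.21 = 1.202 m/day.
Travel time t = L / v = 2290 / 1.202 = 1904 days = 5.214 years.

5.21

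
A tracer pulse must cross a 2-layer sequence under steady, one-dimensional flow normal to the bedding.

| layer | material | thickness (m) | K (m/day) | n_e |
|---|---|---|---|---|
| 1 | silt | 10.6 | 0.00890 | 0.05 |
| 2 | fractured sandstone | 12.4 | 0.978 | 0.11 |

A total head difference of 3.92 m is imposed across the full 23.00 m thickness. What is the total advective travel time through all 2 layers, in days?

With flow normal to the layers, continuity requires the same specific discharge q through every layer.
Σ(b_i/K_i) = 10.6/0.00890 + 12.4/0.978 = 1204 d.
q = Δh / Σ(b_i/K_i) = 3.92 / 1204 = 0.003257 m/day.
In each layer the seepage velocity is v_i = q/n_i, so the layer transit time is t_i = b_i·n_i / q:
  layer 1 (silt): t_1 = 10.6 × 0.05 / 0.003257 = 162.7 d
  layer 2 (fractured sandstone): t_2 = 12.4 × 0.11 / 0.003257 = 418.8 d
Total t = Σ t_i = 581.6 days.

582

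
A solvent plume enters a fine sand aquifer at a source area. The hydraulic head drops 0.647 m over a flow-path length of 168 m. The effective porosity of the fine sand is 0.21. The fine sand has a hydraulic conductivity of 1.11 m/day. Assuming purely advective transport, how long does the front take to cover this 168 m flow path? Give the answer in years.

Hydraulic gradient i = Δh / L = 0.647 / 168 = 0.003851.
Darcy flux q = K · i = 1.110 × 0.003851 = 0.004275 m/day.
Seepage velocity v = q / n_e = 0.004275 / 0.21 = 0.02036 m/day.
Travel time t = L / v = 168 / 0.02036 = 8253 days = 22.60 years.

22.6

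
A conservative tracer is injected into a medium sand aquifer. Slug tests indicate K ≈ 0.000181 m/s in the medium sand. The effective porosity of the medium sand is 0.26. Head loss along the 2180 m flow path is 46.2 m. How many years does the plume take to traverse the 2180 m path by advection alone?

Convert K: 0.000181 m/s × 86400 = 15.64 m/day.
Hydraulic gradient i = Δh / L = 46.2 / 2180 = 0.02119.
Darcy flux q = K · i = 15.64 × 0.02119 = 0.3314 m/day.
Seepage velocity v = q / n_e = 0.3314 / 0.26 = 1.275 m/day.
Travel time t = L / v = 2180 / 1.275 = 1710 days = 4.682 years.

4.68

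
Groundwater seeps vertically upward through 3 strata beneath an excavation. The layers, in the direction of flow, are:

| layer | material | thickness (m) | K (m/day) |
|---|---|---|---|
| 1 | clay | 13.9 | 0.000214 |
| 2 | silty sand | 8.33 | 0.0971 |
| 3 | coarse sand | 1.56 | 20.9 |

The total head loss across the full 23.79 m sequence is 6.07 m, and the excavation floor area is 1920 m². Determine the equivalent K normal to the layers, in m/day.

0.000366

Flow is perpendicular to layering, so the layers act in series and the equivalent K is the thickness-weighted harmonic mean.
Total thickness L = 13.9 + 8.33 + 1.56 = 23.79 m.
Σ(b_i/K_i) = 13.9/0.000214 + 8.33/0.0971 + 1.56/20.9 = 65039 d.
K_eq = L / Σ(b_i/K_i) = 23.79 / 65039 = 0.0003658 m/day.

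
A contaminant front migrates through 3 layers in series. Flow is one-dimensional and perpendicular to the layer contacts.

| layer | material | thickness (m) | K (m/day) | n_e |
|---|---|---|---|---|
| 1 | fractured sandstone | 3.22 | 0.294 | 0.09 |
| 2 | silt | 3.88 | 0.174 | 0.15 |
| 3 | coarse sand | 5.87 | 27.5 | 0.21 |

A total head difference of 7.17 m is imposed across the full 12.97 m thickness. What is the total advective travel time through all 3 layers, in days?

9.82

With flow normal to the layers, continuity requires the same specific discharge q through every layer.
Σ(b_i/K_i) = 3.22/0.294 + 3.88/0.174 + 5.87/27.5 = 33.46 d.
q = Δh / Σ(b_i/K_i) = 7.17 / 33.46 = 0.2143 m/day.
In each layer the seepage velocity is v_i = q/n_i, so the layer transit time is t_i = b_i·n_i / q:
  layer 1 (fractured sandstone): t_1 = 3.22 × 0.09 / 0.2143 = 1.353 d
  layer 2 (silt): t_2 = 3.88 × 0.15 / 0.2143 = 2.716 d
  layer 3 (coarse sand): t_3 = 5.87 × 0.21 / 0.2143 = 5.753 d
Total t = Σ t_i = 9.822 days.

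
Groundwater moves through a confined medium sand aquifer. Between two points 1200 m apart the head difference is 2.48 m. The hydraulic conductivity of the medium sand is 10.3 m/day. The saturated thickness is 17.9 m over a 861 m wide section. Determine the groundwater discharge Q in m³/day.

328

Cross-sectional area A = 861 × 17.9 = 15412 m².
Hydraulic gradient i = Δh / L = 2.48 / 1200 = 0.002067.
Darcy's law: Q = K · A · i = 10.30 × 15412 × 0.002067 = 328.1 m³/day.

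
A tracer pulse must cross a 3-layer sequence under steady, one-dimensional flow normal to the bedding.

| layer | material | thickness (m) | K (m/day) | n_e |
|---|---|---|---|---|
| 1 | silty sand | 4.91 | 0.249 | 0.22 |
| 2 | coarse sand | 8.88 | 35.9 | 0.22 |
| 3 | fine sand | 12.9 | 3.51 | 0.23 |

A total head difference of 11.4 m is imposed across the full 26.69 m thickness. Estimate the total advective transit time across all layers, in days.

12.4

With flow normal to the layers, continuity requires the same specific discharge q through every layer.
Σ(b_i/K_i) = 4.91/0.249 + 8.88/35.9 + 12.9/3.51 = 23.64 d.
q = Δh / Σ(b_i/K_i) = 11.4 / 23.64 = 0.4822 m/day.
In each layer the seepage velocity is v_i = q/n_i, so the layer transit time is t_i = b_i·n_i / q:
  layer 1 (silty sand): t_1 = 4.91 × 0.22 / 0.4822 = 2.240 d
  layer 2 (coarse sand): t_2 = 8.88 × 0.22 / 0.4822 = 4.051 d
  layer 3 (fine sand): t_3 = 12.9 × 0.23 / 0.4822 = 6.153 d
Total t = Σ t_i = 12.44 days.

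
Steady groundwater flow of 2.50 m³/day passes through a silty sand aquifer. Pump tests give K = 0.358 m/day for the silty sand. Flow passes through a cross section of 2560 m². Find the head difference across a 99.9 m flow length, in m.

From Q = K·A·i, i = Q / (K·A) = 2.50 / (0.3580 × 2560) = 0.002728.
Head loss Δh = i · L = 0.002728 × 99.9 = 0.2725 m.

0.273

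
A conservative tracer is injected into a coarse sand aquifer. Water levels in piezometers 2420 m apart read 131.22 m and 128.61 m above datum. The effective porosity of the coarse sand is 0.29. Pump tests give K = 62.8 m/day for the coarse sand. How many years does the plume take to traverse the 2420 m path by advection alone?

Hydraulic gradient i = (131.22 − 128.61) / 2420 = 2.61 / 2420 = 0.001079.
Darcy flux q = K · i = 62.80 × 0.001079 = 0.06773 m/day.
Seepage velocity v = q / n_e = 0.06773 / 0.29 = 0.2336 m/day.
Travel time t = L / v = 2420 / 0.2336 = 10362 days = 28.37 years.

28.4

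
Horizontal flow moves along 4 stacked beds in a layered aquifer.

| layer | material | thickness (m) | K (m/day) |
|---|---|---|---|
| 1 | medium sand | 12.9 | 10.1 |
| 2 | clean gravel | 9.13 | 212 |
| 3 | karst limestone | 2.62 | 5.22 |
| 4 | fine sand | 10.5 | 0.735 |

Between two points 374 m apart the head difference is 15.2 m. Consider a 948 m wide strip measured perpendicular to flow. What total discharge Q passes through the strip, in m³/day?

Flow is parallel to layering, so each bed carries its own Darcy discharge and the transmissivities add.
Σ(K_i·b_i) = 10.1×12.9 + 212×9.13 + 5.22×2.62 + 0.735×10.5 = 2087 m²/day.
Hydraulic gradient i = Δh / L = 15.2 / 374 = 0.04064.
Q = Σ(K_i·b_i) · W · i = 2087 × 948 × 0.04064 = 80418 m³/day.

80400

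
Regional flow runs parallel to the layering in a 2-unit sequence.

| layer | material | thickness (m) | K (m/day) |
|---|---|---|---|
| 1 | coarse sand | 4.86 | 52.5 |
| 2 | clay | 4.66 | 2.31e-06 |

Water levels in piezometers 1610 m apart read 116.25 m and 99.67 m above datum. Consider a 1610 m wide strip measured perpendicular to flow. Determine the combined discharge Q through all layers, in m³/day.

4230

Flow is parallel to layering, so each bed carries its own Darcy discharge and the transmissivities add.
Σ(K_i·b_i) = 52.5×4.86 + 2.31e-06×4.66 = 255.2 m²/day.
Hydraulic gradient i = (116.25 − 99.67) / 1610 = 16.58 / 1610 = 0.01030.
Q = Σ(K_i·b_i) · W · i = 255.2 × 1610 × 0.01030 = 4230 m³/day.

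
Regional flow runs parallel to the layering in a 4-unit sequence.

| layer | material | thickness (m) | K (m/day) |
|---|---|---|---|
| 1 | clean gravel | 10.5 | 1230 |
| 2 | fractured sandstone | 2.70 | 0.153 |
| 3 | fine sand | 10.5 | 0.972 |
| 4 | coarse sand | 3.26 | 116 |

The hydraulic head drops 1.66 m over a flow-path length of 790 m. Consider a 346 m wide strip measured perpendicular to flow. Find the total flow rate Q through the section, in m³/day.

Flow is parallel to layering, so each bed carries its own Darcy discharge and the transmissivities add.
Σ(K_i·b_i) = 1230×10.5 + 0.153×2.70 + 0.972×10.5 + 116×3.26 = 13304 m²/day.
Hydraulic gradient i = Δh / L = 1.66 / 790 = 0.002101.
Q = Σ(K_i·b_i) · W · i = 13304 × 346 × 0.002101 = 9672 m³/day.

9670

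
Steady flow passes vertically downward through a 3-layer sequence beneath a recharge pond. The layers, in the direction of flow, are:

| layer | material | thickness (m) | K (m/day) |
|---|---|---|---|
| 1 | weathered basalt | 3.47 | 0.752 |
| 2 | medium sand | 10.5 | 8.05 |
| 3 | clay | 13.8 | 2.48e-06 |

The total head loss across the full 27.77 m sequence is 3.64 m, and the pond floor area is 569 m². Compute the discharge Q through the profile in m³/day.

Flow is perpendicular to layering, so the layers act in series and the equivalent K is the thickness-weighted harmonic mean.
Total thickness L = 3.47 + 10.5 + 13.8 = 27.77 m.
Σ(b_i/K_i) = 3.47/0.752 + 10.5/8.05 + 13.8/2.48e-06 = 5.565e+06 d.
K_eq = L / Σ(b_i/K_i) = 27.77 / 5.565e+06 = 4.991e-06 m/day.
Q = K_eq · A · (Δh/L) = 4.991e-06 × 569 × (3.64/27.77) = 0.0003722 m³/day.

0.000372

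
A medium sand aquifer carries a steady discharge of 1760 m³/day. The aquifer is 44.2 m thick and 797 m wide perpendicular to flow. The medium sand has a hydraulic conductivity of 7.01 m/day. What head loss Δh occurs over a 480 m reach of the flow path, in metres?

Cross-sectional area A = 797 × 44.2 = 35227 m².
From Q = K·A·i, i = Q / (K·A) = 1760 / (7.010 × 35227) = 0.007127.
Head loss Δh = i · L = 0.007127 × 480 = 3.421 m.

3.42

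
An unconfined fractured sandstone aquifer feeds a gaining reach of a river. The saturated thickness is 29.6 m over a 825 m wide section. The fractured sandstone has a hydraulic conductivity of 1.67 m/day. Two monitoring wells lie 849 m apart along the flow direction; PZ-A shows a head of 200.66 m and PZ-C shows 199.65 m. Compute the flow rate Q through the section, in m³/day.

48.5

Cross-sectional area A = 825 × 29.6 = 24420 m².
Hydraulic gradient i = (200.66 − 199.65) / 849 = 1.01 / 849 = 0.001190.
Darcy's law: Q = K · A · i = 1.670 × 24420 × 0.001190 = 48.51 m³/day.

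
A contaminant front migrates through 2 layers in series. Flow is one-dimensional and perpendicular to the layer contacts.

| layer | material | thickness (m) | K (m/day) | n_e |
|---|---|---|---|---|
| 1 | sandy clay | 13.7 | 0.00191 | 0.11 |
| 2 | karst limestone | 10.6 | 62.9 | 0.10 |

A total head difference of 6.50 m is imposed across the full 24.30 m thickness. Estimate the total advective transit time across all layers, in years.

With flow normal to the layers, continuity requires the same specific discharge q through every layer.
Σ(b_i/K_i) = 13.7/0.00191 + 10.6/62.9 = 7173 d.
q = Δh / Σ(b_i/K_i) = 6.50 / 7173 = 0.0009062 m/day.
In each layer the seepage velocity is v_i = q/n_i, so the layer transit time is t_i = b_i·n_i / q:
  layer 1 (sandy clay): t_1 = 13.7 × 0.11 / 0.0009062 = 1663 d
  layer 2 (karst limestone): t_2 = 10.6 × 0.10 / 0.0009062 = 1170 d
Total t = Σ t_i = 2833 days = 7.756 years.

7.76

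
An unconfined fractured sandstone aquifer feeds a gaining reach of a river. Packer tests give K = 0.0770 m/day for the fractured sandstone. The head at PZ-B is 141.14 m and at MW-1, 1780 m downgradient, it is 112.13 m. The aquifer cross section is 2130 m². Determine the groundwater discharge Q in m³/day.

2.67

Hydraulic gradient i = (141.14 − 112.13) / 1780 = 29.01 / 1780 = 0.01630.
Darcy's law: Q = K · A · i = 0.07700 × 2130 × 0.01630 = 2.673 m³/day.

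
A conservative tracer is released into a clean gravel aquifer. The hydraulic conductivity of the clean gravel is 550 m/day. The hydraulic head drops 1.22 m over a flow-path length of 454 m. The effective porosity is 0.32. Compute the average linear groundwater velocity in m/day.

Hydraulic gradient i = Δh / L = 1.22 / 454 = 0.002687.
Darcy flux q = K · i = 550.0 × 0.002687 = 1.478 m/day.
Seepage velocity v = q / n_e = 1.478 / 0.32 = 4.619 m/day.

4.62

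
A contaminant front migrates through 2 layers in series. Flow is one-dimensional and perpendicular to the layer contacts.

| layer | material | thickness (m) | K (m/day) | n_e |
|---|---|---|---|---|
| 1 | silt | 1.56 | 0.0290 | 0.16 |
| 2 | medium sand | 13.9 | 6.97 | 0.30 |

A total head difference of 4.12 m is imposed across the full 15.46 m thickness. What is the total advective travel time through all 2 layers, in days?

59.8

With flow normal to the layers, continuity requires the same specific discharge q through every layer.
Σ(b_i/K_i) = 1.56/0.0290 + 13.9/6.97 = 55.79 d.
q = Δh / Σ(b_i/K_i) = 4.12 / 55.79 = 0.07385 m/day.
In each layer the seepage velocity is v_i = q/n_i, so the layer transit time is t_i = b_i·n_i / q:
  layer 1 (silt): t_1 = 1.56 × 0.16 / 0.07385 = 3.380 d
  layer 2 (medium sand): t_2 = 13.9 × 0.30 / 0.07385 = 56.46 d
Total t = Σ t_i = 59.84 days.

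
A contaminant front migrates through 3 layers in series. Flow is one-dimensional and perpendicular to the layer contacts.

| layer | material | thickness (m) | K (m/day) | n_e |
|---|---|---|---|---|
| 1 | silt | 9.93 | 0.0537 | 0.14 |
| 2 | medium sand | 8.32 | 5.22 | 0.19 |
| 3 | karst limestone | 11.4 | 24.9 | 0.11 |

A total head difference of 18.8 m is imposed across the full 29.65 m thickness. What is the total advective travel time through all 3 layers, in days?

42.0

With flow normal to the layers, continuity requires the same specific discharge q through every layer.
Σ(b_i/K_i) = 9.93/0.0537 + 8.32/5.22 + 11.4/24.9 = 187.0 d.
q = Δh / Σ(b_i/K_i) = 18.8 / 187.0 = 0.1006 m/day.
In each layer the seepage velocity is v_i = q/n_i, so the layer transit time is t_i = b_i·n_i / q:
  layer 1 (silt): t_1 = 9.93 × 0.14 / 0.1006 = 13.83 d
  layer 2 (medium sand): t_2 = 8.32 × 0.19 / 0.1006 = 15.72 d
  layer 3 (karst limestone): t_3 = 11.4 × 0.11 / 0.1006 = 12.47 d
Total t = Σ t_i = 42.02 days.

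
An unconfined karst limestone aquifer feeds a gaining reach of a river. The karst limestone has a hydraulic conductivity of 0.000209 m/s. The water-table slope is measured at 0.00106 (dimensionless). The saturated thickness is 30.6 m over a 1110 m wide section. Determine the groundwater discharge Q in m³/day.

Convert K: 0.000209 m/s × 86400 = 18.06 m/day.
Cross-sectional area A = 1110 × 30.6 = 33966 m².
Hydraulic gradient i = 0.00106.
Darcy's law: Q = K · A · i = 18.06 × 33966 × 0.001060 = 650.1 m³/day.

650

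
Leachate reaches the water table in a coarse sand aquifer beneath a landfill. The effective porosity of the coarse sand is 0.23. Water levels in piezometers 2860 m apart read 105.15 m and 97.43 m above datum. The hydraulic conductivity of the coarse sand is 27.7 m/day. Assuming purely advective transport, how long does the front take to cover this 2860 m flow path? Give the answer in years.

Hydraulic gradient i = (105.15 − 97.43) / 2860 = 7.72 / 2860 = 0.002699.
Darcy flux q = K · i = 27.70 × 0.002699 = 0.07477 m/day.
Seepage velocity v = q / n_e = 0.07477 / 0.23 = 0.3251 m/day.
Travel time t = L / v = 2860 / 0.3251 = 8798 days = 24.09 years.

24.1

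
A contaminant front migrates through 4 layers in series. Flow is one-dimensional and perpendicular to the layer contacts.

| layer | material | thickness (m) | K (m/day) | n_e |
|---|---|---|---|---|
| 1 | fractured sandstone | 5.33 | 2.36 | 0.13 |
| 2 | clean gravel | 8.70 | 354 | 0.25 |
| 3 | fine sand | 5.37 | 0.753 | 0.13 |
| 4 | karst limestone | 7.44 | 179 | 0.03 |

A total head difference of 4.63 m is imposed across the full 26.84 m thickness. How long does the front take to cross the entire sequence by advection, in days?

7.74

With flow normal to the layers, continuity requires the same specific discharge q through every layer.
Σ(b_i/K_i) = 5.33/2.36 + 8.70/354 + 5.37/0.753 + 7.44/179 = 9.456 d.
q = Δh / Σ(b_i/K_i) = 4.63 / 9.456 = 0.4896 m/day.
In each layer the seepage velocity is v_i = q/n_i, so the layer transit time is t_i = b_i·n_i / q:
  layer 1 (fractured sandstone): t_1 = 5.33 × 0.13 / 0.4896 = 1.415 d
  layer 2 (clean gravel): t_2 = 8.70 × 0.25 / 0.4896 = 4.442 d
  layer 3 (fine sand): t_3 = 5.37 × 0.13 / 0.4896 = 1.426 d
  layer 4 (karst limestone): t_4 = 7.44 × 0.03 / 0.4896 = 0.4559 d
Total t = Σ t_i = 7.739 days.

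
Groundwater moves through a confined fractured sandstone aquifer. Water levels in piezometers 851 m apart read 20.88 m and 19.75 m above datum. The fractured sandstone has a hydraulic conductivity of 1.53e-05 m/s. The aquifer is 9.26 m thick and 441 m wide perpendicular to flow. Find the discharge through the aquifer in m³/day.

7.17

Convert K: 1.53e-05 m/s × 86400 = 1.322 m/day.
Cross-sectional area A = 441 × 9.26 = 4084 m².
Hydraulic gradient i = (20.88 − 19.75) / 851 = 1.13 / 851 = 0.001328.
Darcy's law: Q = K · A · i = 1.322 × 4084 × 0.001328 = 7.168 m³/day.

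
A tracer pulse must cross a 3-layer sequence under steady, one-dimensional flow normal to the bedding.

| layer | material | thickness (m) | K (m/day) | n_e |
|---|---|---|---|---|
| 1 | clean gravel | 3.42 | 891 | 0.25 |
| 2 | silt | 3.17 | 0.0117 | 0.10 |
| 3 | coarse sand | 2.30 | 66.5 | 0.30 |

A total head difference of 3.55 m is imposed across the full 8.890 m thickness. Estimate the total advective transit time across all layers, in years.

With flow normal to the layers, continuity requires the same specific discharge q through every layer.
Σ(b_i/K_i) = 3.42/891 + 3.17/0.0117 + 2.30/66.5 = 271.0 d.
q = Δh / Σ(b_i/K_i) = 3.55 / 271.0 = 0.01310 m/day.
In each layer the seepage velocity is v_i = q/n_i, so the layer transit time is t_i = b_i·n_i / q:
  layer 1 (clean gravel): t_1 = 3.42 × 0.25 / 0.01310 = 65.26 d
  layer 2 (silt): t_2 = 3.17 × 0.10 / 0.01310 = 24.20 d
  layer 3 (coarse sand): t_3 = 2.30 × 0.30 / 0.01310 = 52.67 d
Total t = Σ t_i = 142.1 days = 0.3891 years.

0.389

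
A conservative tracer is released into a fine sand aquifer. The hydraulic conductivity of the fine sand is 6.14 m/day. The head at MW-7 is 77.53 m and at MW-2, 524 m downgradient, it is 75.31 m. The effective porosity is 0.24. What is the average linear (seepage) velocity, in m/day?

Hydraulic gradient i = (77.53 − 75.31) / 524 = 2.22 / 524 = 0.004237.
Darcy flux q = K · i = 6.140 × 0.004237 = 0.02601 m/day.
Seepage velocity v = q / n_e = 0.02601 / 0.24 = 0.1084 m/day.

0.108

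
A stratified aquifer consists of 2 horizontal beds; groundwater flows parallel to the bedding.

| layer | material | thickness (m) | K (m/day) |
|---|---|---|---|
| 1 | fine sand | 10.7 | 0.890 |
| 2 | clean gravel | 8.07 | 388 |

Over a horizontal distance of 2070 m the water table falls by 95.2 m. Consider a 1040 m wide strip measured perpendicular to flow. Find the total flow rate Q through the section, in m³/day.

150000

Flow is parallel to layering, so each bed carries its own Darcy discharge and the transmissivities add.
Σ(K_i·b_i) = 0.890×10.7 + 388×8.07 = 3141 m²/day.
Hydraulic gradient i = Δh / L = 95.2 / 2070 = 0.04599.
Q = Σ(K_i·b_i) · W · i = 3141 × 1040 × 0.04599 = 1.502e+05 m³/day.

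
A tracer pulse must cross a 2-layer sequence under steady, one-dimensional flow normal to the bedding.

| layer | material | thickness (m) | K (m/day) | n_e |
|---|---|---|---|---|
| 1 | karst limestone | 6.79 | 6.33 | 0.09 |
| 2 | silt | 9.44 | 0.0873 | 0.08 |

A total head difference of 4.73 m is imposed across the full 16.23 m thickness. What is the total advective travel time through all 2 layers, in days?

With flow normal to the layers, continuity requires the same specific discharge q through every layer.
Σ(b_i/K_i) = 6.79/6.33 + 9.44/0.0873 = 109.2 d.
q = Δh / Σ(b_i/K_i) = 4.73 / 109.2 = 0.04331 m/day.
In each layer the seepage velocity is v_i = q/n_i, so the layer transit time is t_i = b_i·n_i / q:
  layer 1 (karst limestone): t_1 = 6.79 × 0.09 / 0.04331 = 14.11 d
  layer 2 (silt): t_2 = 9.44 × 0.08 / 0.04331 = 17.44 d
Total t = Σ t_i = 31.54 days.

31.5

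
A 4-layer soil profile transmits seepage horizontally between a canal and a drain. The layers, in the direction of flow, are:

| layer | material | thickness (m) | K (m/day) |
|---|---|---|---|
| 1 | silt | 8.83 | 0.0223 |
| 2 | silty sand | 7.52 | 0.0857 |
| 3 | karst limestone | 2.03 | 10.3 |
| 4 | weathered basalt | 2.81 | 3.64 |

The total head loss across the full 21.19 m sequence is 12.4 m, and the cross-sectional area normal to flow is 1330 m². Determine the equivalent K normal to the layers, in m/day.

Flow is perpendicular to layering, so the layers act in series and the equivalent K is the thickness-weighted harmonic mean.
Total thickness L = 8.83 + 7.52 + 2.03 + 2.81 = 21.19 m.
Σ(b_i/K_i) = 8.83/0.0223 + 7.52/0.0857 + 2.03/10.3 + 2.81/3.64 = 484.7 d.
K_eq = L / Σ(b_i/K_i) = 21.19 / 484.7 = 0.04372 m/day.

0.0437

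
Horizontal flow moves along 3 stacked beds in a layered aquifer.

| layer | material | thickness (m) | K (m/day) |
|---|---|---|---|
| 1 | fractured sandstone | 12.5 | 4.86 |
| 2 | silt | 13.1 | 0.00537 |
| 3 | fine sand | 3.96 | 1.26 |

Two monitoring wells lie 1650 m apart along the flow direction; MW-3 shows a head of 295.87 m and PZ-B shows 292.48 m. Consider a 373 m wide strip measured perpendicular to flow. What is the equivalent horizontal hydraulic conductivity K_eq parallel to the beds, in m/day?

Flow is parallel to layering, so each bed carries its own Darcy discharge and the transmissivities add.
Σ(K_i·b_i) = 4.86×12.5 + 0.00537×13.1 + 1.26×3.96 = 65.81 m²/day.
Total thickness b = 29.56 m, so K_eq = Σ(K_i·b_i)/b = 2.226 m/day.

2.23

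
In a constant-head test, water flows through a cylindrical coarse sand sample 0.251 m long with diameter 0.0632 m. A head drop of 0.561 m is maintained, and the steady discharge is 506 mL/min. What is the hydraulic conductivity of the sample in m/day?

Cross-sectional area A = π·(d/2)² = π × (0.0632/2)² = 0.003137 m².
Convert discharge: 506 mL/min = 8.433e-06 m³/s.
Darcy's law rearranged: K = Q·L / (A·Δh) = 8.433e-06 × 0.251 / (0.003137 × 0.561) = 0.001203 m/s = 103.9 m/day.

104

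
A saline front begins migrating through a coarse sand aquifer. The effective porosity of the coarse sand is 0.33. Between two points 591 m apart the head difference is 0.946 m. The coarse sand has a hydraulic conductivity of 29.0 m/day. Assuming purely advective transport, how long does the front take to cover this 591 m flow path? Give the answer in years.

11.5

Hydraulic gradient i = Δh / L = 0.946 / 591 = 0.001601.
Darcy flux q = K · i = 29.00 × 0.001601 = 0.04642 m/day.
Seepage velocity v = q / n_e = 0.04642 / 0.33 = 0.1407 m/day.
Travel time t = L / v = 591 / 0.1407 = 4201 days = 11.50 years.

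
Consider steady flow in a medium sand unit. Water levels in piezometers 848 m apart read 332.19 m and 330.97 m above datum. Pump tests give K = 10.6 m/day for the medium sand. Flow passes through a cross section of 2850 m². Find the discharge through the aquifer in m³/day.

Hydraulic gradient i = (332.19 − 330.97) / 848 = 1.22 / 848 = 0.001439.
Darcy's law: Q = K · A · i = 10.60 × 2850 × 0.001439 = 43.46 m³/day.

43.5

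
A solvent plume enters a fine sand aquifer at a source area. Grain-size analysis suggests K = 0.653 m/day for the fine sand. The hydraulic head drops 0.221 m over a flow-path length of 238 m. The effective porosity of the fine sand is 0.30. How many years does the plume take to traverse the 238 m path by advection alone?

Hydraulic gradient i = Δh / L = 0.221 / 238 = 0.0009286.
Darcy flux q = K · i = 0.6530 × 0.0009286 = 0.0006064 m/day.
Seepage velocity v = q / n_e = 0.0006064 / 0.30 = 0.002021 m/day.
Travel time t = L / v = 238 / 0.002021 = 1.178e+05 days = 322.4 years.

322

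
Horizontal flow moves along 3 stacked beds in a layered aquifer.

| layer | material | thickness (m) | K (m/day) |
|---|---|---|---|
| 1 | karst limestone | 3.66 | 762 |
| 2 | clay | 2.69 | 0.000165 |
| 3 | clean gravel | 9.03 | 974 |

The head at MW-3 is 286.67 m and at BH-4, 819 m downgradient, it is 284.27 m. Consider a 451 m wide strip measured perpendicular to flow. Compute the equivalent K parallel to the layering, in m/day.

Flow is parallel to layering, so each bed carries its own Darcy discharge and the transmissivities add.
Σ(K_i·b_i) = 762×3.66 + 0.000165×2.69 + 974×9.03 = 11584 m²/day.
Total thickness b = 15.38 m, so K_eq = Σ(K_i·b_i)/b = 753.2 m/day.

753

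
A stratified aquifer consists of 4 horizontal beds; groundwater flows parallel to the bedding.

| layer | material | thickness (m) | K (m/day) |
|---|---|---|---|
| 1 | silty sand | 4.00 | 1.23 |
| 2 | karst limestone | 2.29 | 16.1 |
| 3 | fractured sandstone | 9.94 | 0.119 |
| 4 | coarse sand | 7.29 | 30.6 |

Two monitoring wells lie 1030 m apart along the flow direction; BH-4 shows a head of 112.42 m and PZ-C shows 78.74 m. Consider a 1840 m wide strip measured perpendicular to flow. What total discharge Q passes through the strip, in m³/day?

16000

Flow is parallel to layering, so each bed carries its own Darcy discharge and the transmissivities add.
Σ(K_i·b_i) = 1.23×4.00 + 16.1×2.29 + 0.119×9.94 + 30.6×7.29 = 266.0 m²/day.
Hydraulic gradient i = (112.42 − 78.74) / 1030 = 33.68 / 1030 = 0.03270.
Q = Σ(K_i·b_i) · W · i = 266.0 × 1840 × 0.03270 = 16007 m³/day.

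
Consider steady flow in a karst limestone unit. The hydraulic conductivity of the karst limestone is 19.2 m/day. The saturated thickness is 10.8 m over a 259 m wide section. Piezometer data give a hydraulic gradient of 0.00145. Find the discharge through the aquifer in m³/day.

77.9

Cross-sectional area A = 259 × 10.8 = 2797 m².
Hydraulic gradient i = 0.00145.
Darcy's law: Q = K · A · i = 19.20 × 2797 × 0.001450 = 77.87 m³/day.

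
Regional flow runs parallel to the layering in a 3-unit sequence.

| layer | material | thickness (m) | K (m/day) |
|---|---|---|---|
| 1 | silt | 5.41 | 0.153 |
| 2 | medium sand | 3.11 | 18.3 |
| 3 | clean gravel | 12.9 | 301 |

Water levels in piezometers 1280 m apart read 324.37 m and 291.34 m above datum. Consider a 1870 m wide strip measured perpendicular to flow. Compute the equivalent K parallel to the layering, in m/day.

184

Flow is parallel to layering, so each bed carries its own Darcy discharge and the transmissivities add.
Σ(K_i·b_i) = 0.153×5.41 + 18.3×3.11 + 301×12.9 = 3941 m²/day.
Total thickness b = 21.42 m, so K_eq = Σ(K_i·b_i)/b = 184.0 m/day.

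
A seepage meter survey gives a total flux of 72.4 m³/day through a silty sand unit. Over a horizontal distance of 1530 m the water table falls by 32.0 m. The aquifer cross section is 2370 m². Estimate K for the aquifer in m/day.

1.46

Hydraulic gradient i = Δh / L = 32.0 / 1530 = 0.02092.
From Q = K·A·i, K = Q / (A·i) = 72.4 / (2370 × 0.02092) = 1.461 m/day.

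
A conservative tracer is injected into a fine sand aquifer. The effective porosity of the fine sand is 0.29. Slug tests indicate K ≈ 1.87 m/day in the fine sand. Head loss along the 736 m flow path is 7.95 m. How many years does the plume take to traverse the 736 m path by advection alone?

28.9

Hydraulic gradient i = Δh / L = 7.95 / 736 = 0.01080.
Darcy flux q = K · i = 1.870 × 0.01080 = 0.02020 m/day.
Seepage velocity v = q / n_e = 0.02020 / 0.29 = 0.06965 m/day.
Travel time t = L / v = 736 / 0.06965 = 10567 days = 28.93 years.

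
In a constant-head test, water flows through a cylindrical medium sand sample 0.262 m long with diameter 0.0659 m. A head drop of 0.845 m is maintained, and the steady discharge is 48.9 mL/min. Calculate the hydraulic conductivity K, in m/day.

6.40

Cross-sectional area A = π·(d/2)² = π × (0.0659/2)² = 0.003411 m².
Convert discharge: 48.9 mL/min = 8.150e-07 m³/s.
Darcy's law rearranged: K = Q·L / (A·Δh) = 8.150e-07 × 0.262 / (0.003411 × 0.845) = 7.409e-05 m/s = 6.401 m/day.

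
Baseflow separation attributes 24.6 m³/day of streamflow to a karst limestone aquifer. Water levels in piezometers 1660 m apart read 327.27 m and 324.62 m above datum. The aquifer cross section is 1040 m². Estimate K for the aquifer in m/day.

Hydraulic gradient i = (327.27 − 324.62) / 1660 = 2.65 / 1660 = 0.001596.
From Q = K·A·i, K = Q / (A·i) = 24.6 / (1040 × 0.001596) = 14.82 m/day.

14.8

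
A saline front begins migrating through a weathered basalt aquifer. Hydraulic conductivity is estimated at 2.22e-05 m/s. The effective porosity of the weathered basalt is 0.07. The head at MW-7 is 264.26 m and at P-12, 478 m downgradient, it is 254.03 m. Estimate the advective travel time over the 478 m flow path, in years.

2.23

Convert K: 2.22e-05 m/s × 86400 = 1.918 m/day.
Hydraulic gradient i = (264.26 − 254.03) / 478 = 10.23 / 478 = 0.02140.
Darcy flux q = K · i = 1.918 × 0.02140 = 0.04105 m/day.
Seepage velocity v = q / n_e = 0.04105 / 0.07 = 0.5864 m/day.
Travel time t = L / v = 478 / 0.5864 = 815.1 days = 2.232 years.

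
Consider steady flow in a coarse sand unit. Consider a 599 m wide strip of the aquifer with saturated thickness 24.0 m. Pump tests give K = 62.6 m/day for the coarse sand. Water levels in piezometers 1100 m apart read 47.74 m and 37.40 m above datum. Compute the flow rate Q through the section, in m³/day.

Cross-sectional area A = 599 × 24.0 = 14376 m².
Hydraulic gradient i = (47.74 − 37.40) / 1100 = 10.34 / 1100 = 0.009400.
Darcy's law: Q = K · A · i = 62.60 × 14376 × 0.009400 = 8459 m³/day.

8460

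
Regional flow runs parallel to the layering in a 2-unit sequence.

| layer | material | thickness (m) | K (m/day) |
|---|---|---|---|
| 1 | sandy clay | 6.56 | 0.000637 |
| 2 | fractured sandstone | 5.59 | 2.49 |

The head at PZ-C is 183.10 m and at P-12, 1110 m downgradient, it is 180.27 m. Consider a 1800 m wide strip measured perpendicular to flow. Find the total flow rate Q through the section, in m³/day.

63.9

Flow is parallel to layering, so each bed carries its own Darcy discharge and the transmissivities add.
Σ(K_i·b_i) = 0.000637×6.56 + 2.49×5.59 = 13.92 m²/day.
Hydraulic gradient i = (183.10 − 180.27) / 1110 = 2.83 / 1110 = 0.002550.
Q = Σ(K_i·b_i) · W · i = 13.92 × 1800 × 0.002550 = 63.90 m³/day.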